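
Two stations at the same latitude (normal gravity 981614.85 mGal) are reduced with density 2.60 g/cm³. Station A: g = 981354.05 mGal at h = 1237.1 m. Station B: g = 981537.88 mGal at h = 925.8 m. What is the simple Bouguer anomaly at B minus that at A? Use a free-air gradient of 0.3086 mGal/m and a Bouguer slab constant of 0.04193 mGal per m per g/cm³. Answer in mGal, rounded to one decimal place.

121.7

Δg_SB(A) = 981354.05 − 981614.85 + 0.3086×1237.1 − 0.04193×2.60×1237.1 = -13.90 mGal
Δg_SB(B) = 981537.88 − 981614.85 + 0.3086×925.8 − 0.04193×2.60×925.8 = 107.80 mGal
Difference = 107.80 − (-13.90) = 121.70 mGal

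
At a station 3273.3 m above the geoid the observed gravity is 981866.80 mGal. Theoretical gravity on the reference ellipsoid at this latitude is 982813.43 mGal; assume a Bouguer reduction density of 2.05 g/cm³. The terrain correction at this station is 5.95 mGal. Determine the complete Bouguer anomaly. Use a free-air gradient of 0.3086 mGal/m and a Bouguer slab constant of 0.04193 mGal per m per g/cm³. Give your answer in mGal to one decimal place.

-211.9

Free-air correction = 0.3086 × 3273.3 = 1010.14 mGal
Free-air anomaly = 981866.80 − 982813.43 + (1010.14) = 63.51 mGal
Bouguer slab correction = 0.04193 × 2.05 × 3273.3 = 281.36 mGal
Simple Bouguer anomaly = 63.51 − (281.36) = -217.85 mGal
Complete Bouguer anomaly = -217.85 + 5.95 = -211.90 mGal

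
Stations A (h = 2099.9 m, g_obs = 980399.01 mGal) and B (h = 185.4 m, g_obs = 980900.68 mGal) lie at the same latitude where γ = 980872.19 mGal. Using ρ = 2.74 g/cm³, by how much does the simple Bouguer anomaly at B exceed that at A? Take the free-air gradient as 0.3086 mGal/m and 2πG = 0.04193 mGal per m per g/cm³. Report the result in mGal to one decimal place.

130.8

Δg_SB(A) = 980399.01 − 980872.19 + 0.3086×2099.9 − 0.04193×2.74×2099.9 = -66.40 mGal
Δg_SB(B) = 980900.68 − 980872.19 + 0.3086×185.4 − 0.04193×2.74×185.4 = 64.40 mGal
Difference = 64.40 − (-66.40) = 130.80 mGal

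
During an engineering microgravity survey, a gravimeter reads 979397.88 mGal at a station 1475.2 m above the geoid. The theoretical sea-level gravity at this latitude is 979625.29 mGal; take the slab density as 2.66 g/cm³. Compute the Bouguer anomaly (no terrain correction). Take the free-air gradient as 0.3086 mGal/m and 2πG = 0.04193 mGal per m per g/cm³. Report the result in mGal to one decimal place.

Free-air correction = 0.3086 × 1475.2 = 455.25 mGal
Free-air anomaly = 979397.88 − 979625.29 + (455.25) = 227.84 mGal
Bouguer slab correction = 0.04193 × 2.66 × 1475.2 = 164.53 mGal
Simple Bouguer anomaly = 227.84 − (164.53) = 63.31 mGal

63.3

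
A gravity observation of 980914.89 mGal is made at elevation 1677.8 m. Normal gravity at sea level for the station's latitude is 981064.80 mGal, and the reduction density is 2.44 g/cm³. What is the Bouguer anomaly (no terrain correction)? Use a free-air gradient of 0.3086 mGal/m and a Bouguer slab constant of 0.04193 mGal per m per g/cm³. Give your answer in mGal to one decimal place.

196.2

Free-air correction = 0.3086 × 1677.8 = 517.77 mGal
Free-air anomaly = 980914.89 − 981064.80 + (517.77) = 367.86 mGal
Bouguer slab correction = 0.04193 × 2.44 × 1677.8 = 171.65 mGal
Simple Bouguer anomaly = 367.86 − (171.65) = 196.21 mGal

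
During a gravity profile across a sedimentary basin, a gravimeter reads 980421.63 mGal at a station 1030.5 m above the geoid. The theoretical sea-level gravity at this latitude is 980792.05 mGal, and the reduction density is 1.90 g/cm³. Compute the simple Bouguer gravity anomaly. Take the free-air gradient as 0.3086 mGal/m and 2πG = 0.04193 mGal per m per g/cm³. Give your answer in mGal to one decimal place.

Free-air correction = 0.3086 × 1030.5 = 318.01 mGal
Free-air anomaly = 980421.63 − 980792.05 + (318.01) = -52.41 mGal
Bouguer slab correction = 0.04193 × 1.90 × 1030.5 = 82.10 mGal
Simple Bouguer anomaly = -52.41 − (82.10) = -134.51 mGal

-134.5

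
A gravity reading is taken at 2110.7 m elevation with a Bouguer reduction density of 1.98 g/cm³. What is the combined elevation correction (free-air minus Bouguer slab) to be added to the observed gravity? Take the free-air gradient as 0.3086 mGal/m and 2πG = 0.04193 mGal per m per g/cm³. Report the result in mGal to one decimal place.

476.1

Combined gradient = 0.3086 − 0.04193 × 1.98 = 0.2255786 mGal/m
Combined elevation correction = 0.2255786 × 2110.7 = 476.1 mGal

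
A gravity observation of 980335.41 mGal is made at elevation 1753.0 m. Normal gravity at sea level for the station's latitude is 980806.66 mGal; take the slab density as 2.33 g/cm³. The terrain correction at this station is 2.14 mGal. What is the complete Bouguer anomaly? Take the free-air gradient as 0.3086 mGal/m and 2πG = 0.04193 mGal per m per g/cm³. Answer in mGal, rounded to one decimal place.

Free-air correction = 0.3086 × 1753.0 = 540.98 mGal
Free-air anomaly = 980335.41 − 980806.66 + (540.98) = 69.73 mGal
Bouguer slab correction = 0.04193 × 2.33 × 1753.0 = 171.26 mGal
Simple Bouguer anomaly = 69.73 − (171.26) = -101.53 mGal
Complete Bouguer anomaly = -101.53 + 2.14 = -99.39 mGal

-99.4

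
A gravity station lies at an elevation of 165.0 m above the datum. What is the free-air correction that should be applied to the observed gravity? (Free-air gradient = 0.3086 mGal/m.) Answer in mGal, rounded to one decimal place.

Free-air correction = 0.3086 × 165.0 = 50.9 mGal

50.9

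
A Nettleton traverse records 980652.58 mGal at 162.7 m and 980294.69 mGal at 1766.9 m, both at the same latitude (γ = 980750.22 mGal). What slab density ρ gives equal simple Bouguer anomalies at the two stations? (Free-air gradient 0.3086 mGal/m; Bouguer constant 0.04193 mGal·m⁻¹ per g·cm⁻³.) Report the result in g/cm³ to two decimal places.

2.04

Δg_obs = 980294.69 − 980652.58 = -357.89 mGal over Δh = 1766.9 − 162.7 = 1604.2 m
Equal Bouguer anomalies ⇒ Δg_obs + (0.3086 − 0.04193ρ)·Δh = 0
0.3086 − 0.04193ρ = −Δg_obs/Δh = 0.22310
ρ = (0.3086 − 0.22310) / 0.04193 = 2.04 g/cm³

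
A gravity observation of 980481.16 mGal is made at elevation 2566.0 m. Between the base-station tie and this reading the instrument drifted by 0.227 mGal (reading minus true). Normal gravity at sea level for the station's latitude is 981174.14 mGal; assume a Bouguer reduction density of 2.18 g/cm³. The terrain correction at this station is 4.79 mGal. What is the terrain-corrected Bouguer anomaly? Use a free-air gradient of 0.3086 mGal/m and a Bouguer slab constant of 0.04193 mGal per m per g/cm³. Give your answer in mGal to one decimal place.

Drift-corrected reading = 980481.16 − (0.227) = 980480.933 mGal
Free-air correction = 0.3086 × 2566.0 = 791.87 mGal
Free-air anomaly = 980480.933 − 981174.14 + (791.87) = 98.663 mGal
Bouguer slab correction = 0.04193 × 2.18 × 2566.0 = 234.55 mGal
Simple Bouguer anomaly = 98.663 − (234.55) = -135.887 mGal
Complete Bouguer anomaly = -135.887 + 4.79 = -131.097 mGal

-131.1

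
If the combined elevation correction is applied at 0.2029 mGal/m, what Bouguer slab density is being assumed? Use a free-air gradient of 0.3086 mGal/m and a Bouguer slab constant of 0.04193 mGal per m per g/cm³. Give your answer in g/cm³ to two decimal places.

0.2029 = 0.3086 − 0.04193 × ρ
ρ = (0.3086 − 0.2029) / 0.04193 = 2.52 g/cm³

2.52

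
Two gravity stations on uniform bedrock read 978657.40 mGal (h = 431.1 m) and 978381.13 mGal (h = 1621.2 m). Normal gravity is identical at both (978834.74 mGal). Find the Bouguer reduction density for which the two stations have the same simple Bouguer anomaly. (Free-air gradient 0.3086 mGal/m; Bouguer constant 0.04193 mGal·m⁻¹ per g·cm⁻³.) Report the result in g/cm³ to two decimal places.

1.82

Δg_obs = 978381.13 − 978657.40 = -276.27 mGal over Δh = 1621.2 − 431.1 = 1190.1 m
Equal Bouguer anomalies ⇒ Δg_obs + (0.3086 − 0.04193ρ)·Δh = 0
0.3086 − 0.04193ρ = −Δg_obs/Δh = 0.23214
ρ = (0.3086 − 0.23214) / 0.04193 = 1.82 g/cm³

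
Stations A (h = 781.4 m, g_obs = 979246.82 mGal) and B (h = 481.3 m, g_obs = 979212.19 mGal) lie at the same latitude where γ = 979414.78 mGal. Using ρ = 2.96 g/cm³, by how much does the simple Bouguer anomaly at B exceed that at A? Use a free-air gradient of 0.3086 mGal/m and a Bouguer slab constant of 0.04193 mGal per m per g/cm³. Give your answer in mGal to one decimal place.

-90.0

Δg_SB(A) = 979246.82 − 979414.78 + 0.3086×781.4 − 0.04193×2.96×781.4 = -23.80 mGal
Δg_SB(B) = 979212.19 − 979414.78 + 0.3086×481.3 − 0.04193×2.96×481.3 = -113.80 mGal
Difference = -113.80 − (-23.80) = -90.00 mGal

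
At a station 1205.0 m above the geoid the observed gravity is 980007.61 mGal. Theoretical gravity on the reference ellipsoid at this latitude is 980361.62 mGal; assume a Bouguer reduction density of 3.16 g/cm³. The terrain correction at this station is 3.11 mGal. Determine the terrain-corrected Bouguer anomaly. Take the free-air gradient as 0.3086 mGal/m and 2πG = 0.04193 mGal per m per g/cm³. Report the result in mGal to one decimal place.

-138.7

Free-air correction = 0.3086 × 1205.0 = 371.86 mGal
Free-air anomaly = 980007.61 − 980361.62 + (371.86) = 17.85 mGal
Bouguer slab correction = 0.04193 × 3.16 × 1205.0 = 159.66 mGal
Simple Bouguer anomaly = 17.85 − (159.66) = -141.81 mGal
Complete Bouguer anomaly = -141.81 + 3.11 = -138.70 mGal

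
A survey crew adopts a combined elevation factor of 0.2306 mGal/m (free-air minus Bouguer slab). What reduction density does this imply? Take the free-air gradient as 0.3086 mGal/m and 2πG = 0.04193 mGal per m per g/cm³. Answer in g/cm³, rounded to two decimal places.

0.2306 = 0.3086 − 0.04193 × ρ
ρ = (0.3086 − 0.2306) / 0.04193 = 1.86 g/cm³

1.86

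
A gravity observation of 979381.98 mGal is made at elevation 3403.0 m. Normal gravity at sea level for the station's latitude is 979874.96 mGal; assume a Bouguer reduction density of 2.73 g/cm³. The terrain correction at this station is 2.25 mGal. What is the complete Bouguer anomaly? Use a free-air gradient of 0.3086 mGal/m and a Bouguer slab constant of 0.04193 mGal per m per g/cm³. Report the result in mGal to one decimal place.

169.9

Free-air correction = 0.3086 × 3403.0 = 1050.17 mGal
Free-air anomaly = 979381.98 − 979874.96 + (1050.17) = 557.19 mGal
Bouguer slab correction = 0.04193 × 2.73 × 3403.0 = 389.54 mGal
Simple Bouguer anomaly = 557.19 − (389.54) = 167.65 mGal
Complete Bouguer anomaly = 167.65 + 2.25 = 169.90 mGal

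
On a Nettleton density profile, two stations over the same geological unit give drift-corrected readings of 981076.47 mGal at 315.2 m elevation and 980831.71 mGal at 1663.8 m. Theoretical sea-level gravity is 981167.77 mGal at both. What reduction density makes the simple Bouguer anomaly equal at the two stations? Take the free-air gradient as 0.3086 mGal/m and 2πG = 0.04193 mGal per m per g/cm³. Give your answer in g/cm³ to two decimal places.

Δg_obs = 980831.71 − 981076.47 = -244.76 mGal over Δh = 1663.8 − 315.2 = 1348.6 m
Equal Bouguer anomalies ⇒ Δg_obs + (0.3086 − 0.04193ρ)·Δh = 0
0.3086 − 0.04193ρ = −Δg_obs/Δh = 0.18149
ρ = (0.3086 − 0.18149) / 0.04193 = 3.03 g/cm³

3.03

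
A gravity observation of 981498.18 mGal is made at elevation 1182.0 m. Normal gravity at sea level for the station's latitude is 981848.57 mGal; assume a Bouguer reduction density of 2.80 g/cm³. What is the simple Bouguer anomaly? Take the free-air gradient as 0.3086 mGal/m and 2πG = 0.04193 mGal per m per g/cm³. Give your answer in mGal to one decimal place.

-124.4

Free-air correction = 0.3086 × 1182.0 = 364.77 mGal
Free-air anomaly = 981498.18 − 981848.57 + (364.77) = 14.38 mGal
Bouguer slab correction = 0.04193 × 2.80 × 1182.0 = 138.77 mGal
Simple Bouguer anomaly = 14.38 − (138.77) = -124.39 mGal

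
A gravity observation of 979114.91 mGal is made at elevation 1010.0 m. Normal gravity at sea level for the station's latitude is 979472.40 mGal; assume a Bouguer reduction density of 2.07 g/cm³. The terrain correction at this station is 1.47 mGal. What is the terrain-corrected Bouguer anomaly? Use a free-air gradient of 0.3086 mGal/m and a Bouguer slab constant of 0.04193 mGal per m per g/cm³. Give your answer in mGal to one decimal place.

Free-air correction = 0.3086 × 1010.0 = 311.69 mGal
Free-air anomaly = 979114.91 − 979472.40 + (311.69) = -45.80 mGal
Bouguer slab correction = 0.04193 × 2.07 × 1010.0 = 87.66 mGal
Simple Bouguer anomaly = -45.80 − (87.66) = -133.46 mGal
Complete Bouguer anomaly = -133.46 + 1.47 = -131.99 mGal

-132.0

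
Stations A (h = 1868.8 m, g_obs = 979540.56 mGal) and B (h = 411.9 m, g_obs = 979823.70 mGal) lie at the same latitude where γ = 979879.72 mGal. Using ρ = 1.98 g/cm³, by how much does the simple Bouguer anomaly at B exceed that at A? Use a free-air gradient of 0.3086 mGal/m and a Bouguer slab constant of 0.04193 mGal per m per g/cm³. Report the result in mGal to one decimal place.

-45.5

Δg_SB(A) = 979540.56 − 979879.72 + 0.3086×1868.8 − 0.04193×1.98×1868.8 = 82.40 mGal
Δg_SB(B) = 979823.70 − 979879.72 + 0.3086×411.9 − 0.04193×1.98×411.9 = 36.90 mGal
Difference = 36.90 − (82.40) = -45.50 mGal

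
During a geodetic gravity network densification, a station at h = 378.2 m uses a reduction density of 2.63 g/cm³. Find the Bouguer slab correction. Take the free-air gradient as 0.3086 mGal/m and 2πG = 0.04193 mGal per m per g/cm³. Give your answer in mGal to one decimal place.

Bouguer slab correction = 0.04193 × 2.63 × 378.2 = 41.7 mGal

41.7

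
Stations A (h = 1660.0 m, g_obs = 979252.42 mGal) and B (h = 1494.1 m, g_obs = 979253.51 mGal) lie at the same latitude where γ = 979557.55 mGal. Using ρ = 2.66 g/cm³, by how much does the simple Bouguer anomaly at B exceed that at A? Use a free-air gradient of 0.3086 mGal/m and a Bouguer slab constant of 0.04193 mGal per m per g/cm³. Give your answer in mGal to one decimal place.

-31.6

Δg_SB(A) = 979252.42 − 979557.55 + 0.3086×1660.0 − 0.04193×2.66×1660.0 = 22.00 mGal
Δg_SB(B) = 979253.51 − 979557.55 + 0.3086×1494.1 − 0.04193×2.66×1494.1 = -9.60 mGal
Difference = -9.60 − (22.00) = -31.60 mGal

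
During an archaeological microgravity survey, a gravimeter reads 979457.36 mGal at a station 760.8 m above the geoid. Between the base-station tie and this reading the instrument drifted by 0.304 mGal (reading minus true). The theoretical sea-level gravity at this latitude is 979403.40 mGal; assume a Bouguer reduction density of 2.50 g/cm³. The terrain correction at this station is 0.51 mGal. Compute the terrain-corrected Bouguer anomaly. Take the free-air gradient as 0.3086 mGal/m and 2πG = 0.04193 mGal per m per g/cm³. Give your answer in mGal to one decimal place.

Drift-corrected reading = 979457.36 − (0.304) = 979457.056 mGal
Free-air correction = 0.3086 × 760.8 = 234.78 mGal
Free-air anomaly = 979457.056 − 979403.40 + (234.78) = 288.436 mGal
Bouguer slab correction = 0.04193 × 2.50 × 760.8 = 79.75 mGal
Simple Bouguer anomaly = 288.436 − (79.75) = 208.686 mGal
Complete Bouguer anomaly = 208.686 + 0.51 = 209.196 mGal

209.2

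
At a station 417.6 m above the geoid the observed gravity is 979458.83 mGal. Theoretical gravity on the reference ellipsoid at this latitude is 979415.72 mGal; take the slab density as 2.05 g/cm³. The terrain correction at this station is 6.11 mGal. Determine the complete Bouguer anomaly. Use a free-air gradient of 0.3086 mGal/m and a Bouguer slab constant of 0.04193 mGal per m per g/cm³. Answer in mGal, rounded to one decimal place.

Free-air correction = 0.3086 × 417.6 = 128.87 mGal
Free-air anomaly = 979458.83 − 979415.72 + (128.87) = 171.98 mGal
Bouguer slab correction = 0.04193 × 2.05 × 417.6 = 35.90 mGal
Simple Bouguer anomaly = 171.98 − (35.90) = 136.08 mGal
Complete Bouguer anomaly = 136.08 + 6.11 = 142.19 mGal

142.2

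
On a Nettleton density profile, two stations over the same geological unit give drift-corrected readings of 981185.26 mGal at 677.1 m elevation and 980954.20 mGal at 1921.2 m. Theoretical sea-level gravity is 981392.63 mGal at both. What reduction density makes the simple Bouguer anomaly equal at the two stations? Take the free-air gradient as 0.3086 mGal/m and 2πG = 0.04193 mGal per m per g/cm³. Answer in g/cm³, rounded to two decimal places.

Δg_obs = 980954.20 − 981185.26 = -231.06 mGal over Δh = 1921.2 − 677.1 = 1244.1 m
Equal Bouguer anomalies ⇒ Δg_obs + (0.3086 − 0.04193ρ)·Δh = 0
0.3086 − 0.04193ρ = −Δg_obs/Δh = 0.18572
ρ = (0.3086 − 0.18572) / 0.04193 = 2.93 g/cm³

2.93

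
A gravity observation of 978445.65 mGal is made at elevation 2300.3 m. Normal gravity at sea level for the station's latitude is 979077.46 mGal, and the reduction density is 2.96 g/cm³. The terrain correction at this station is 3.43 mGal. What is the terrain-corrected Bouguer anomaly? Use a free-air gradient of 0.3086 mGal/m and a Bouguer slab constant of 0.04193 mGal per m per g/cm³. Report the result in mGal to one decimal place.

-204.0

Free-air correction = 0.3086 × 2300.3 = 709.87 mGal
Free-air anomaly = 978445.65 − 979077.46 + (709.87) = 78.06 mGal
Bouguer slab correction = 0.04193 × 2.96 × 2300.3 = 285.50 mGal
Simple Bouguer anomaly = 78.06 − (285.50) = -207.44 mGal
Complete Bouguer anomaly = -207.44 + 3.43 = -204.01 mGal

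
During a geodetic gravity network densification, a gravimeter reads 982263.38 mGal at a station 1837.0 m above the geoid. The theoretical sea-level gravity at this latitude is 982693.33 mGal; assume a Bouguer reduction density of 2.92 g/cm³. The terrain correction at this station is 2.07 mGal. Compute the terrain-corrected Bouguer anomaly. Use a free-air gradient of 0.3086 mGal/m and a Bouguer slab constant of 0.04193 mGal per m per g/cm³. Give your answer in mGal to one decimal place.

Free-air correction = 0.3086 × 1837.0 = 566.90 mGal
Free-air anomaly = 982263.38 − 982693.33 + (566.90) = 136.95 mGal
Bouguer slab correction = 0.04193 × 2.92 × 1837.0 = 224.91 mGal
Simple Bouguer anomaly = 136.95 − (224.91) = -87.96 mGal
Complete Bouguer anomaly = -87.96 + 2.07 = -85.89 mGal

-85.9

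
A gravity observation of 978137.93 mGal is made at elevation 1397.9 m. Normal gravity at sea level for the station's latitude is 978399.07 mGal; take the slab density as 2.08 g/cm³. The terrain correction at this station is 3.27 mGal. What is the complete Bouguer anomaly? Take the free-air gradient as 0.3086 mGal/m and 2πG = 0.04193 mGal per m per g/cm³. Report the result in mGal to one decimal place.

Free-air correction = 0.3086 × 1397.9 = 431.39 mGal
Free-air anomaly = 978137.93 − 978399.07 + (431.39) = 170.25 mGal
Bouguer slab correction = 0.04193 × 2.08 × 1397.9 = 121.92 mGal
Simple Bouguer anomaly = 170.25 − (121.92) = 48.33 mGal
Complete Bouguer anomaly = 48.33 + 3.27 = 51.60 mGal

51.6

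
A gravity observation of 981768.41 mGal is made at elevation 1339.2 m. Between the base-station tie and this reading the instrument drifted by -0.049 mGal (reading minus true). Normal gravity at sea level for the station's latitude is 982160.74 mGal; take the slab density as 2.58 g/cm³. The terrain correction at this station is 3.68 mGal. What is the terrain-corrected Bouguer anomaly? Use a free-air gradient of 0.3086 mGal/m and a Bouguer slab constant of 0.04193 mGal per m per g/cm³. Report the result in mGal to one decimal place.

-120.2

Drift-corrected reading = 981768.41 − (-0.049) = 981768.459 mGal
Free-air correction = 0.3086 × 1339.2 = 413.28 mGal
Free-air anomaly = 981768.459 − 982160.74 + (413.28) = 20.999 mGal
Bouguer slab correction = 0.04193 × 2.58 × 1339.2 = 144.87 mGal
Simple Bouguer anomaly = 20.999 − (144.87) = -123.871 mGal
Complete Bouguer anomaly = -123.871 + 3.68 = -120.191 mGal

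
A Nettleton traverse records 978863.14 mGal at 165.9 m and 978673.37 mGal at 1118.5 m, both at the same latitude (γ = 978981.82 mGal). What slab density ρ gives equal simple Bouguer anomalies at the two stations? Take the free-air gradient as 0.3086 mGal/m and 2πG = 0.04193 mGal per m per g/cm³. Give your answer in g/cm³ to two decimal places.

Δg_obs = 978673.37 − 978863.14 = -189.77 mGal over Δh = 1118.5 − 165.9 = 952.6 m
Equal Bouguer anomalies ⇒ Δg_obs + (0.3086 − 0.04193ρ)·Δh = 0
0.3086 − 0.04193ρ = −Δg_obs/Δh = 0.19921
ρ = (0.3086 − 0.19921) / 0.04193 = 2.61 g/cm³

2.61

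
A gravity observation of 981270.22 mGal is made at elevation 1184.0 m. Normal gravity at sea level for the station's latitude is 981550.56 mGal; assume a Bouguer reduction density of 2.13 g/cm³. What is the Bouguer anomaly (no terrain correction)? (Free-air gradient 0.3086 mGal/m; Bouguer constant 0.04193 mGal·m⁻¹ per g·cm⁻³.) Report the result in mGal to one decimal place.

Free-air correction = 0.3086 × 1184.0 = 365.38 mGal
Free-air anomaly = 981270.22 − 981550.56 + (365.38) = 85.04 mGal
Bouguer slab correction = 0.04193 × 2.13 × 1184.0 = 105.74 mGal
Simple Bouguer anomaly = 85.04 − (105.74) = -20.70 mGal

-20.7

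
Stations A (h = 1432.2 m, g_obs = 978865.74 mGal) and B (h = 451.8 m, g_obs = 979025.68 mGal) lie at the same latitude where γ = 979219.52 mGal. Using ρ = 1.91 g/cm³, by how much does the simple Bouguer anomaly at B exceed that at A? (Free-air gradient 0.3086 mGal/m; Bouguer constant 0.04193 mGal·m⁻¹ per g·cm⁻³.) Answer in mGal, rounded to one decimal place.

Δg_SB(A) = 978865.74 − 979219.52 + 0.3086×1432.2 − 0.04193×1.91×1432.2 = -26.50 mGal
Δg_SB(B) = 979025.68 − 979219.52 + 0.3086×451.8 − 0.04193×1.91×451.8 = -90.60 mGal
Difference = -90.60 − (-26.50) = -64.10 mGal

-64.1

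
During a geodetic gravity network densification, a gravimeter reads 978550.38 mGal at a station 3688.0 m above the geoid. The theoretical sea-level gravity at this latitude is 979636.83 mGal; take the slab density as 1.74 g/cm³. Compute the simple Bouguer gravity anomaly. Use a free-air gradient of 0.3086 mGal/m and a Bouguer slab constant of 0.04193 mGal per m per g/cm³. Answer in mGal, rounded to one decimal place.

-217.4

Free-air correction = 0.3086 × 3688.0 = 1138.12 mGal
Free-air anomaly = 978550.38 − 979636.83 + (1138.12) = 51.67 mGal
Bouguer slab correction = 0.04193 × 1.74 × 3688.0 = 269.07 mGal
Simple Bouguer anomaly = 51.67 − (269.07) = -217.40 mGal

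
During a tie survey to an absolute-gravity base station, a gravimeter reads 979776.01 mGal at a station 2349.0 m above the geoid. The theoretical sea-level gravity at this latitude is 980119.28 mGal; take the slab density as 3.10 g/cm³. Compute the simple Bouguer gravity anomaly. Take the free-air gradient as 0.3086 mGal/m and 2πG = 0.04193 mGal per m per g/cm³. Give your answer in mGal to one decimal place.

Free-air correction = 0.3086 × 2349.0 = 724.90 mGal
Free-air anomaly = 979776.01 − 980119.28 + (724.90) = 381.63 mGal
Bouguer slab correction = 0.04193 × 3.10 × 2349.0 = 305.33 mGal
Simple Bouguer anomaly = 381.63 − (305.33) = 76.30 mGal

76.3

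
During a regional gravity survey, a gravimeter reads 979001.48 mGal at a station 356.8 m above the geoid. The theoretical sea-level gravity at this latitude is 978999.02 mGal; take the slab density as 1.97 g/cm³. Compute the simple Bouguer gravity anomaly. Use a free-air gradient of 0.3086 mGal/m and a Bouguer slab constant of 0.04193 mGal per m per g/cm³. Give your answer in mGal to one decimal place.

Free-air correction = 0.3086 × 356.8 = 110.11 mGal
Free-air anomaly = 979001.48 − 978999.02 + (110.11) = 112.57 mGal
Bouguer slab correction = 0.04193 × 1.97 × 356.8 = 29.47 mGal
Simple Bouguer anomaly = 112.57 − (29.47) = 83.10 mGal

83.1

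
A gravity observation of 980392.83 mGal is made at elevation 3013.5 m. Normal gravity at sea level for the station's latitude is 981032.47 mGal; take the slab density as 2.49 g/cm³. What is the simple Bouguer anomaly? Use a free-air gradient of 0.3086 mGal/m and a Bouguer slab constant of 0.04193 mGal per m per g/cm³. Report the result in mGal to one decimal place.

Free-air correction = 0.3086 × 3013.5 = 929.97 mGal
Free-air anomaly = 980392.83 − 981032.47 + (929.97) = 290.33 mGal
Bouguer slab correction = 0.04193 × 2.49 × 3013.5 = 314.63 mGal
Simple Bouguer anomaly = 290.33 − (314.63) = -24.30 mGal

-24.3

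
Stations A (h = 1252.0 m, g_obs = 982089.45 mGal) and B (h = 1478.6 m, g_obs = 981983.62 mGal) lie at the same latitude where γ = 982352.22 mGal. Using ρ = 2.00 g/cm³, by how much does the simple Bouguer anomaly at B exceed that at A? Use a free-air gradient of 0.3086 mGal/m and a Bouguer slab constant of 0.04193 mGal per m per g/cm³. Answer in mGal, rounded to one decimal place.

-54.9

Δg_SB(A) = 982089.45 − 982352.22 + 0.3086×1252.0 − 0.04193×2.00×1252.0 = 18.60 mGal
Δg_SB(B) = 981983.62 − 982352.22 + 0.3086×1478.6 − 0.04193×2.00×1478.6 = -36.30 mGal
Difference = -36.30 − (18.60) = -54.90 mGal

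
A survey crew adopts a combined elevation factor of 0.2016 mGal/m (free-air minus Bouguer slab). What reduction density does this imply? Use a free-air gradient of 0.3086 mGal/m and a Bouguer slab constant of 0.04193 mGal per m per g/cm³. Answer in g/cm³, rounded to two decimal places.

0.2016 = 0.3086 − 0.04193 × ρ
ρ = (0.3086 − 0.2016) / 0.04193 = 2.55 g/cm³

2.55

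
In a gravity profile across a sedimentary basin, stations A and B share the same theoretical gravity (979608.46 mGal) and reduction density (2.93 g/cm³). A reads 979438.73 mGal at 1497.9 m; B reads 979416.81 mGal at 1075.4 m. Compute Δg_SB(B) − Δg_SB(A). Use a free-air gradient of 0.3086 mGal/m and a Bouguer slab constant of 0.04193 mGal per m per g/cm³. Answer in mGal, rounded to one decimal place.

-100.4

Δg_SB(A) = 979438.73 − 979608.46 + 0.3086×1497.9 − 0.04193×2.93×1497.9 = 108.50 mGal
Δg_SB(B) = 979416.81 − 979608.46 + 0.3086×1075.4 − 0.04193×2.93×1075.4 = 8.10 mGal
Difference = 8.10 − (108.50) = -100.40 mGal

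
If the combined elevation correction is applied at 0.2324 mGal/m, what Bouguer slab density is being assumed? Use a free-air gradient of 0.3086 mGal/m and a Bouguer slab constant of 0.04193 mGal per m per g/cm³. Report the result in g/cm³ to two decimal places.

1.82

0.2324 = 0.3086 − 0.04193 × ρ
ρ = (0.3086 − 0.2324) / 0.04193 = 1.82 g/cm³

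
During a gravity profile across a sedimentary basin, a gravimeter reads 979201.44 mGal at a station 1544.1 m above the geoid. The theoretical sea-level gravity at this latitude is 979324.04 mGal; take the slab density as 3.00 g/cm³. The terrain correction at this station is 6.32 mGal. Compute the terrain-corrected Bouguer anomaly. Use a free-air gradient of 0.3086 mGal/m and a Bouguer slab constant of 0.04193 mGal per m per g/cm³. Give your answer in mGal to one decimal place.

166.0

Free-air correction = 0.3086 × 1544.1 = 476.51 mGal
Free-air anomaly = 979201.44 − 979324.04 + (476.51) = 353.91 mGal
Bouguer slab correction = 0.04193 × 3.00 × 1544.1 = 194.23 mGal
Simple Bouguer anomaly = 353.91 − (194.23) = 159.68 mGal
Complete Bouguer anomaly = 159.68 + 6.32 = 166.00 mGal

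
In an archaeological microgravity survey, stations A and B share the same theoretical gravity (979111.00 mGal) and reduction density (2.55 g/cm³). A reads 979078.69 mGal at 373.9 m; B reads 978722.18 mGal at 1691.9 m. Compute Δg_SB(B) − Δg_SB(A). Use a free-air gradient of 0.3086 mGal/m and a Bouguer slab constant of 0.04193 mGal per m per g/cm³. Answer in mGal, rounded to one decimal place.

-90.7

Δg_SB(A) = 979078.69 − 979111.00 + 0.3086×373.9 − 0.04193×2.55×373.9 = 43.10 mGal
Δg_SB(B) = 978722.18 − 979111.00 + 0.3086×1691.9 − 0.04193×2.55×1691.9 = -47.60 mGal
Difference = -47.60 − (43.10) = -90.70 mGal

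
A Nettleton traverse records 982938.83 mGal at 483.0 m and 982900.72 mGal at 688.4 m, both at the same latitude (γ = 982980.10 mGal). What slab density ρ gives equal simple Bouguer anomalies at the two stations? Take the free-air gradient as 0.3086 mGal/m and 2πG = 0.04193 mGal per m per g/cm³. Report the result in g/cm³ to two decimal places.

Δg_obs = 982900.72 − 982938.83 = -38.11 mGal over Δh = 688.4 − 483.0 = 205.4 m
Equal Bouguer anomalies ⇒ Δg_obs + (0.3086 − 0.04193ρ)·Δh = 0
0.3086 − 0.04193ρ = −Δg_obs/Δh = 0.18554
ρ = (0.3086 − 0.18554) / 0.04193 = 2.93 g/cm³

2.93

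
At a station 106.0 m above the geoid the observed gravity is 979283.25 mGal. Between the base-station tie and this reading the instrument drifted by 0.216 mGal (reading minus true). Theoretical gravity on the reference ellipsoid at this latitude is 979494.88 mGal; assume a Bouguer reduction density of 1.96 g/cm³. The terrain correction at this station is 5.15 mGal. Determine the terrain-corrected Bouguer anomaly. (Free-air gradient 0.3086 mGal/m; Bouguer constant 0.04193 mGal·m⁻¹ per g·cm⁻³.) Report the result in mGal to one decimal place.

Drift-corrected reading = 979283.25 − (0.216) = 979283.034 mGal
Free-air correction = 0.3086 × 106.0 = 32.71 mGal
Free-air anomaly = 979283.034 − 979494.88 + (32.71) = -179.136 mGal
Bouguer slab correction = 0.04193 × 1.96 × 106.0 = 8.71 mGal
Simple Bouguer anomaly = -179.136 − (8.71) = -187.846 mGal
Complete Bouguer anomaly = -187.846 + 5.15 = -182.696 mGal

-182.7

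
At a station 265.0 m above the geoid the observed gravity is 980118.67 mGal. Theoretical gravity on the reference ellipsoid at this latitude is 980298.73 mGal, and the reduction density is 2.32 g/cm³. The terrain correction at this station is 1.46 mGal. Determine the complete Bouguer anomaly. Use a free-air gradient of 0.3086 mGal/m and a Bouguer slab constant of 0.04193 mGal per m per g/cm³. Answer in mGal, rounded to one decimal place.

Free-air correction = 0.3086 × 265.0 = 81.78 mGal
Free-air anomaly = 980118.67 − 980298.73 + (81.78) = -98.28 mGal
Bouguer slab correction = 0.04193 × 2.32 × 265.0 = 25.78 mGal
Simple Bouguer anomaly = -98.28 − (25.78) = -124.06 mGal
Complete Bouguer anomaly = -124.06 + 1.46 = -122.60 mGal

-122.6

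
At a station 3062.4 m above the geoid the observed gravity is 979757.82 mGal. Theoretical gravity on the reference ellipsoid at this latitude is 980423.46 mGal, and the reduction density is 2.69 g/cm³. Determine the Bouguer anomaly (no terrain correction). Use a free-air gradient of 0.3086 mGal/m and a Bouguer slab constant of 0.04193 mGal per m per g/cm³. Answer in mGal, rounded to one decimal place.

-66.0

Free-air correction = 0.3086 × 3062.4 = 945.06 mGal
Free-air anomaly = 979757.82 − 980423.46 + (945.06) = 279.42 mGal
Bouguer slab correction = 0.04193 × 2.69 × 3062.4 = 345.41 mGal
Simple Bouguer anomaly = 279.42 − (345.41) = -65.99 mGal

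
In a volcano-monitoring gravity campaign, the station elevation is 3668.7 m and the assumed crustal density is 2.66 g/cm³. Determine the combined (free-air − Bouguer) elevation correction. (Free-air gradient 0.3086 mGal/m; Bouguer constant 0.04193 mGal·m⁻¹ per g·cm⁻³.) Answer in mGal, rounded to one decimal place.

Combined gradient = 0.3086 − 0.04193 × 2.66 = 0.1970662 mGal/m
Combined elevation correction = 0.1970662 × 3668.7 = 723.0 mGal

723.0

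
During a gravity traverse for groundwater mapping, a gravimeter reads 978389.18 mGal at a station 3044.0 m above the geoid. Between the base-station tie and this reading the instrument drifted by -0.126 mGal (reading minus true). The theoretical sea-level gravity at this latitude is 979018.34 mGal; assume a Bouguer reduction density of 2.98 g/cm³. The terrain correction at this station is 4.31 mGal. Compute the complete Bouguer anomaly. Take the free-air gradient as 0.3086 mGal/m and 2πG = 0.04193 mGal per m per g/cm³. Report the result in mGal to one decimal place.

-65.7

Drift-corrected reading = 978389.18 − (-0.126) = 978389.306 mGal
Free-air correction = 0.3086 × 3044.0 = 939.38 mGal
Free-air anomaly = 978389.306 − 979018.34 + (939.38) = 310.346 mGal
Bouguer slab correction = 0.04193 × 2.98 × 3044.0 = 380.35 mGal
Simple Bouguer anomaly = 310.346 − (380.35) = -70.004 mGal
Complete Bouguer anomaly = -70.004 + 4.31 = -65.694 mGal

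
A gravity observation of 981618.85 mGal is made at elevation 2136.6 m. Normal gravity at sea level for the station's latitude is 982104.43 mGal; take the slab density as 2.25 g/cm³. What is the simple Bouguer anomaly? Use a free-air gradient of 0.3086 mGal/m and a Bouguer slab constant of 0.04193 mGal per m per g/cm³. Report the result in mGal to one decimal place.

Free-air correction = 0.3086 × 2136.6 = 659.35 mGal
Free-air anomaly = 981618.85 − 982104.43 + (659.35) = 173.77 mGal
Bouguer slab correction = 0.04193 × 2.25 × 2136.6 = 201.57 mGal
Simple Bouguer anomaly = 173.77 − (201.57) = -27.80 mGal

-27.8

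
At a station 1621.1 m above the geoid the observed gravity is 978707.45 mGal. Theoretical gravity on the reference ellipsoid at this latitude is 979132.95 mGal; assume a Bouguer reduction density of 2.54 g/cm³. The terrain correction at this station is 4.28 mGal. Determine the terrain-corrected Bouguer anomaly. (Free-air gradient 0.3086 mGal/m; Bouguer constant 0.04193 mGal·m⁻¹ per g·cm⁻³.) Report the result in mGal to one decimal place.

Free-air correction = 0.3086 × 1621.1 = 500.27 mGal
Free-air anomaly = 978707.45 − 979132.95 + (500.27) = 74.77 mGal
Bouguer slab correction = 0.04193 × 2.54 × 1621.1 = 172.65 mGal
Simple Bouguer anomaly = 74.77 − (172.65) = -97.88 mGal
Complete Bouguer anomaly = -97.88 + 4.28 = -93.60 mGal

-93.6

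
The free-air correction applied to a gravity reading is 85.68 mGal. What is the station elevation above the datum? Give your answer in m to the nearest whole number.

278

h = 85.68 / 0.3086 = 277.64 m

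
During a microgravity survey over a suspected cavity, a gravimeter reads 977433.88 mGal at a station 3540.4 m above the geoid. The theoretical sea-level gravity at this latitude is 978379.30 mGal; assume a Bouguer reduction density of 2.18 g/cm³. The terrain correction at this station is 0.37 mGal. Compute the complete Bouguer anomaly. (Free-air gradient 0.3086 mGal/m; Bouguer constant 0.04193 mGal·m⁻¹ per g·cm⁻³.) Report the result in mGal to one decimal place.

-176.1

Free-air correction = 0.3086 × 3540.4 = 1092.57 mGal
Free-air anomaly = 977433.88 − 978379.30 + (1092.57) = 147.15 mGal
Bouguer slab correction = 0.04193 × 2.18 × 3540.4 = 323.62 mGal
Simple Bouguer anomaly = 147.15 − (323.62) = -176.47 mGal
Complete Bouguer anomaly = -176.47 + 0.37 = -176.10 mGal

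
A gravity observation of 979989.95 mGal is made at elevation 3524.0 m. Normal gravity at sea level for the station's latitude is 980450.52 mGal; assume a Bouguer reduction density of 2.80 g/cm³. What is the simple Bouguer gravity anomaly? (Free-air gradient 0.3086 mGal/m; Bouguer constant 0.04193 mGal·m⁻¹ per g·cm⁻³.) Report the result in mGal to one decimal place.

213.2

Free-air correction = 0.3086 × 3524.0 = 1087.51 mGal
Free-air anomaly = 979989.95 − 980450.52 + (1087.51) = 626.94 mGal
Bouguer slab correction = 0.04193 × 2.80 × 3524.0 = 413.73 mGal
Simple Bouguer anomaly = 626.94 − (413.73) = 213.21 mGal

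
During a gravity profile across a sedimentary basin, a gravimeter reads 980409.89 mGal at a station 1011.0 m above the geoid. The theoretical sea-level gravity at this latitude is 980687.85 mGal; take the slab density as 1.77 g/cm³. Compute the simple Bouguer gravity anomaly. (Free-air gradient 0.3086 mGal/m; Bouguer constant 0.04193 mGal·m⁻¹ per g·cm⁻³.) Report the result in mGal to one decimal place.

-41.0

Free-air correction = 0.3086 × 1011.0 = 311.99 mGal
Free-air anomaly = 980409.89 − 980687.85 + (311.99) = 34.03 mGal
Bouguer slab correction = 0.04193 × 1.77 × 1011.0 = 75.03 mGal
Simple Bouguer anomaly = 34.03 − (75.03) = -41.00 mGal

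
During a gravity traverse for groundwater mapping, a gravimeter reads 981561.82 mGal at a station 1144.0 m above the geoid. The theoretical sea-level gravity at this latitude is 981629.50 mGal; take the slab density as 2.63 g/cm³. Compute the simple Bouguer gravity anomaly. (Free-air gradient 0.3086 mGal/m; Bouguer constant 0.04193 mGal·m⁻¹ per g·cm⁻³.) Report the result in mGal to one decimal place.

159.2

Free-air correction = 0.3086 × 1144.0 = 353.04 mGal
Free-air anomaly = 981561.82 − 981629.50 + (353.04) = 285.36 mGal
Bouguer slab correction = 0.04193 × 2.63 × 1144.0 = 126.16 mGal
Simple Bouguer anomaly = 285.36 − (126.16) = 159.20 mGal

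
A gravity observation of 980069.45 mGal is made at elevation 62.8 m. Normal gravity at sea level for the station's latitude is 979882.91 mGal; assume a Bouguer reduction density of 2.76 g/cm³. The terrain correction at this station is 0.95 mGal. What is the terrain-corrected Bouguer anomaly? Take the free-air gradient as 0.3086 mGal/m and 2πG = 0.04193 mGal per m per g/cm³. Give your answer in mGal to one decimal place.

Free-air correction = 0.3086 × 62.8 = 19.38 mGal
Free-air anomaly = 980069.45 − 979882.91 + (19.38) = 205.92 mGal
Bouguer slab correction = 0.04193 × 2.76 × 62.8 = 7.27 mGal
Simple Bouguer anomaly = 205.92 − (7.27) = 198.65 mGal
Complete Bouguer anomaly = 198.65 + 0.95 = 199.60 mGal

199.6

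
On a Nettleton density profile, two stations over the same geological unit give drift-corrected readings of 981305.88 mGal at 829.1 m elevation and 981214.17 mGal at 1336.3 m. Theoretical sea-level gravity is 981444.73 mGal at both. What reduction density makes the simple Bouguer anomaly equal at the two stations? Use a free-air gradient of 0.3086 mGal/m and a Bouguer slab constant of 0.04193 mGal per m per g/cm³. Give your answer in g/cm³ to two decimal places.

3.05

Δg_obs = 981214.17 − 981305.88 = -91.71 mGal over Δh = 1336.3 − 829.1 = 507.2 m
Equal Bouguer anomalies ⇒ Δg_obs + (0.3086 − 0.04193ρ)·Δh = 0
0.3086 − 0.04193ρ = −Δg_obs/Δh = 0.18082
ρ = (0.3086 − 0.18082) / 0.04193 = 3.05 g/cm³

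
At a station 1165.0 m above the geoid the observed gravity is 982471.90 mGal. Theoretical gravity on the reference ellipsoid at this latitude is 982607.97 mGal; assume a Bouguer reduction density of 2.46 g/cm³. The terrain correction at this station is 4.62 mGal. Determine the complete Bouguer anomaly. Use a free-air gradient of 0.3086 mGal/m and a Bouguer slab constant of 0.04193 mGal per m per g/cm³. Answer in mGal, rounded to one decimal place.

Free-air correction = 0.3086 × 1165.0 = 359.52 mGal
Free-air anomaly = 982471.90 − 982607.97 + (359.52) = 223.45 mGal
Bouguer slab correction = 0.04193 × 2.46 × 1165.0 = 120.17 mGal
Simple Bouguer anomaly = 223.45 − (120.17) = 103.28 mGal
Complete Bouguer anomaly = 103.28 + 4.62 = 107.90 mGal

107.9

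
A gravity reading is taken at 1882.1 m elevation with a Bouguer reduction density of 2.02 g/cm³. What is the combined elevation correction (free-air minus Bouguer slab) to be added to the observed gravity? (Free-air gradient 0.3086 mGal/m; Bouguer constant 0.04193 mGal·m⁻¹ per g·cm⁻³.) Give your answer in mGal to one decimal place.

421.4

Combined gradient = 0.3086 − 0.04193 × 2.02 = 0.2239014 mGal/m
Combined elevation correction = 0.2239014 × 1882.1 = 421.4 mGal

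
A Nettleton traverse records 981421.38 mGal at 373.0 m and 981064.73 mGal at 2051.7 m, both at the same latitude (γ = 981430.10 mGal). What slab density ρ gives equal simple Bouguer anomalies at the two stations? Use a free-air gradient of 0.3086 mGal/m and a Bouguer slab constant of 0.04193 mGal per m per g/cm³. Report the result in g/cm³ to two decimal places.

Δg_obs = 981064.73 − 981421.38 = -356.65 mGal over Δh = 2051.7 − 373.0 = 1678.7 m
Equal Bouguer anomalies ⇒ Δg_obs + (0.3086 − 0.04193ρ)·Δh = 0
0.3086 − 0.04193ρ = −Δg_obs/Δh = 0.21246
ρ = (0.3086 − 0.21246) / 0.04193 = 2.29 g/cm³

2.29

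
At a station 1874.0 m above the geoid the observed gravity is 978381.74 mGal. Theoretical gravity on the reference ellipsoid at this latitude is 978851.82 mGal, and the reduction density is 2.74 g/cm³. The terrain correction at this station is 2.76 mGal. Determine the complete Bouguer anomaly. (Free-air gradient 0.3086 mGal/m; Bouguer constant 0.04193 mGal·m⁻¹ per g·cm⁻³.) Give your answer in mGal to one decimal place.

-104.3

Free-air correction = 0.3086 × 1874.0 = 578.32 mGal
Free-air anomaly = 978381.74 − 978851.82 + (578.32) = 108.24 mGal
Bouguer slab correction = 0.04193 × 2.74 × 1874.0 = 215.30 mGal
Simple Bouguer anomaly = 108.24 − (215.30) = -107.06 mGal
Complete Bouguer anomaly = -107.06 + 2.76 = -104.30 mGal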